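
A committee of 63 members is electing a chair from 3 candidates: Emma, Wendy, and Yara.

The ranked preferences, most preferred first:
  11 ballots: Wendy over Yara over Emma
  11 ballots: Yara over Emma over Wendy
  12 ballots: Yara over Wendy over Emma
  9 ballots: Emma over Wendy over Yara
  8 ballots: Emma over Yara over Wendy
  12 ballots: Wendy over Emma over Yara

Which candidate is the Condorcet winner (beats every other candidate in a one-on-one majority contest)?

Wendy vs Emma: 35–28
Wendy vs Yara: 32–31
Wendy beats every other candidate.

Wendy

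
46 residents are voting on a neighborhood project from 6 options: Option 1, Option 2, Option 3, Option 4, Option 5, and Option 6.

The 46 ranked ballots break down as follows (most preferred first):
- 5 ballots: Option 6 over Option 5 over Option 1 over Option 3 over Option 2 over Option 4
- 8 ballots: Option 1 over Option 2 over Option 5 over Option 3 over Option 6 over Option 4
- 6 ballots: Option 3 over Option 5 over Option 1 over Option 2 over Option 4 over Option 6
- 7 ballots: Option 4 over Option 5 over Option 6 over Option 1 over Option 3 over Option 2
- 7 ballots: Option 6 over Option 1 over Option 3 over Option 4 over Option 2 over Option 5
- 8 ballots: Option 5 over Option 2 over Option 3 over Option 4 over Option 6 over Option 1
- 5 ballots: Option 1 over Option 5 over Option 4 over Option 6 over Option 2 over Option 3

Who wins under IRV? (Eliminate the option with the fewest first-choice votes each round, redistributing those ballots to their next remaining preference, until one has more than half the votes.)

Round 1: Option 1 13, Option 2 0, Option 3 6, Option 4 7, Option 5 8, Option 6 12. Option 2 eliminated.
Round 2: Option 1 13, Option 3 6, Option 4 7, Option 5 8, Option 6 12. Option 3 eliminated.
Round 3: Option 1 13, Option 4 7, Option 5 14, Option 6 12. Option 4 eliminated.
Round 4: Option 1 13, Option 5 21, Option 6 12. Option 6 eliminated.
Round 5: Option 1 20, Option 5 26. Option 5 has a majority (≥24).

Option 5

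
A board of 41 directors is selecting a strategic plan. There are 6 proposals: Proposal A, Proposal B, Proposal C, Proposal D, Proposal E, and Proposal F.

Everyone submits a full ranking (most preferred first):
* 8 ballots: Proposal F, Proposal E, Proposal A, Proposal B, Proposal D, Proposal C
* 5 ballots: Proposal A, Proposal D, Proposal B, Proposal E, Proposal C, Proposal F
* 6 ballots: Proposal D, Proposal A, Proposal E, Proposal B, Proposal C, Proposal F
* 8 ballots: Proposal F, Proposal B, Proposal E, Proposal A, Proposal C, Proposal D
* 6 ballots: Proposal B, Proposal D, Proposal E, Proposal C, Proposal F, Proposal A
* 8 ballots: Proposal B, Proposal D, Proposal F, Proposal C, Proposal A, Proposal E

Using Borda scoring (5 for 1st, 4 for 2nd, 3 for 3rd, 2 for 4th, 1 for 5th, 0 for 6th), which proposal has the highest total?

Proposal B

Proposal A: 8×3 + 5×5 + 6×4 + 8×2 + 6×0 + 8×1 = 97
Proposal B: 8×2 + 5×3 + 6×2 + 8×4 + 6×5 + 8×5 = 145
Proposal C: 8×0 + 5×1 + 6×1 + 8×1 + 6×2 + 8×2 = 47
Proposal D: 8×1 + 5×4 + 6×5 + 8×0 + 6×4 + 8×4 = 114
Proposal E: 8×4 + 5×2 + 6×3 + 8×3 + 6×3 + 8×0 = 102
Proposal F: 8×5 + 5×0 + 6×0 + 8×5 + 6×1 + 8×3 = 110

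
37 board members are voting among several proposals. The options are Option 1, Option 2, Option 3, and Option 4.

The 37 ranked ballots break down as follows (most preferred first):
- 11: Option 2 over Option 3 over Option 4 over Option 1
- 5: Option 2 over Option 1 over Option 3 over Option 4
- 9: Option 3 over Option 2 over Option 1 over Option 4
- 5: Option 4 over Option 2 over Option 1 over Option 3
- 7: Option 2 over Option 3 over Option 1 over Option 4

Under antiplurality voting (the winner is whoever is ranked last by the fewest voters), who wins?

Last-place votes: Option 1 11, Option 2 0, Option 3 5, Option 4 21.

Option 2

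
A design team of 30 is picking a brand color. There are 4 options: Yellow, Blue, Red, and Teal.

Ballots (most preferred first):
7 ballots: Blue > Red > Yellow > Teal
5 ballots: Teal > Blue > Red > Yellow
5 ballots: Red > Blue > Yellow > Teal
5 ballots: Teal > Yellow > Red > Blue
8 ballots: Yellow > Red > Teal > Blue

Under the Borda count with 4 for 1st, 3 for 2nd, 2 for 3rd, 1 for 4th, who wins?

Red

Yellow: 7×2 + 5×1 + 5×2 + 5×3 + 8×4 = 76
Blue: 7×4 + 5×3 + 5×3 + 5×1 + 8×1 = 71
Red: 7×3 + 5×2 + 5×4 + 5×2 + 8×3 = 85
Teal: 7×1 + 5×4 + 5×1 + 5×4 + 8×2 = 68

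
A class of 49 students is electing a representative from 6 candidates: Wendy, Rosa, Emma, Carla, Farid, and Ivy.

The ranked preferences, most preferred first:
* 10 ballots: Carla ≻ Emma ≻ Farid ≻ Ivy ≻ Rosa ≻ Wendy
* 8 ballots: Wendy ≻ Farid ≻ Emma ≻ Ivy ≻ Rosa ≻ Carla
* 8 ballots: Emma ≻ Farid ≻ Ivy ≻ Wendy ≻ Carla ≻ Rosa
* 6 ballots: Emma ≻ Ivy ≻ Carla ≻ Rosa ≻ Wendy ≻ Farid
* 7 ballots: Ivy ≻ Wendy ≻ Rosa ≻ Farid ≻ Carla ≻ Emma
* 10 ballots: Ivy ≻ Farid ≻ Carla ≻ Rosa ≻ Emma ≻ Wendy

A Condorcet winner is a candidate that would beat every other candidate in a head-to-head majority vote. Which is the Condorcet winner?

Farid vs Wendy: 28–21
Farid vs Rosa: 36–13
Farid vs Emma: 25–24
Farid vs Carla: 33–16
Farid vs Ivy: 26–23
Farid beats every other candidate.

Farid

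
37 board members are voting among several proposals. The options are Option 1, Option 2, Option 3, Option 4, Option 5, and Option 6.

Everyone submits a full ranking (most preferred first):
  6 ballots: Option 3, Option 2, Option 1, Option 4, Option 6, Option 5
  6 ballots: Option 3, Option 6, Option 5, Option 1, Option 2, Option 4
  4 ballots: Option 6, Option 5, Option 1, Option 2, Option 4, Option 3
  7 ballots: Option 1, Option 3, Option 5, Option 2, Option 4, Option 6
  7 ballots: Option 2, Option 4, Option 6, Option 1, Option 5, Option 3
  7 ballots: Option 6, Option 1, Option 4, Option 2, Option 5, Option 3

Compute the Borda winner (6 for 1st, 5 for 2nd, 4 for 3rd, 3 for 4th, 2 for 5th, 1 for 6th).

Option 1

Option 1: 6×4 + 6×3 + 4×4 + 7×6 + 7×3 + 7×5 = 156
Option 2: 6×5 + 6×2 + 4×3 + 7×3 + 7×6 + 7×3 = 138
Option 3: 6×6 + 6×6 + 4×1 + 7×5 + 7×1 + 7×1 = 125
Option 4: 6×3 + 6×1 + 4×2 + 7×2 + 7×5 + 7×4 = 109
Option 5: 6×1 + 6×4 + 4×5 + 7×4 + 7×2 + 7×2 = 106
Option 6: 6×2 + 6×5 + 4×6 + 7×1 + 7×4 + 7×6 = 143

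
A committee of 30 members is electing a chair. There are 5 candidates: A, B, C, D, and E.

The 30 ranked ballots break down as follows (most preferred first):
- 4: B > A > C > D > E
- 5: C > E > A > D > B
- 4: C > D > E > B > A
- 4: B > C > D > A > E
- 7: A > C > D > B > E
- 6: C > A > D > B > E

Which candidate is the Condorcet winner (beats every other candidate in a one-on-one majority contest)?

C vs A: 19–11
C vs B: 22–8
C vs D: 30–0
C vs E: 30–0
C beats every other candidate.

C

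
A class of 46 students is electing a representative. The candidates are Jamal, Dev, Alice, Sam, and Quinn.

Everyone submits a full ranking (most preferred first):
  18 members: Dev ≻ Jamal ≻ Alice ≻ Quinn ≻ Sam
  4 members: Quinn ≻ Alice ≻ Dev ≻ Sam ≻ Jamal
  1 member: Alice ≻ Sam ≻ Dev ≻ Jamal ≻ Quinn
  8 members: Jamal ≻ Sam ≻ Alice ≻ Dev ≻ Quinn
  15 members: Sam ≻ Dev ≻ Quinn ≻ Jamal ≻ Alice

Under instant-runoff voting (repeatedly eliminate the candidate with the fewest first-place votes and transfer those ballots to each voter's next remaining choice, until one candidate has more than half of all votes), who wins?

Sam

Round 1: Jamal 8, Dev 18, Alice 1, Sam 15, Quinn 4. Alice eliminated.
Round 2: Jamal 8, Dev 18, Sam 16, Quinn 4. Quinn eliminated.
Round 3: Jamal 8, Dev 22, Sam 16. Jamal eliminated.
Round 4: Dev 22, Sam 24. Sam has a majority (≥24).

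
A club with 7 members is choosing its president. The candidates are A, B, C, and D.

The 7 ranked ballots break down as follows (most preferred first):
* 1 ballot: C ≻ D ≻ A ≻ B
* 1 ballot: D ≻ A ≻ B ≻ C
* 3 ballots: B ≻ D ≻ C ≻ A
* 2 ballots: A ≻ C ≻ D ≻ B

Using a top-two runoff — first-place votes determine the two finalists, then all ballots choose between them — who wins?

Round 1 first-place votes: A 2, B 3, C 1, D 1. B and A advance.
Runoff: B is ranked above A on 3 ballots, A above B on 4.

A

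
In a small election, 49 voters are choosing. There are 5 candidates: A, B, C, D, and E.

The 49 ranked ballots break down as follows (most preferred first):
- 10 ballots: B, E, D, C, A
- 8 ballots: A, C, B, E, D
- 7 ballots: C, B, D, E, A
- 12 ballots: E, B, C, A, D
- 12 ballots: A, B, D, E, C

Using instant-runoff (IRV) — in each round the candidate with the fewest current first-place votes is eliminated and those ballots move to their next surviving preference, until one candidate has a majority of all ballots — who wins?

B

Round 1: A 20, B 10, C 7, D 0, E 12. D eliminated.
Round 2: A 20, B 10, C 7, E 12. C eliminated.
Round 3: A 20, B 17, E 12. E eliminated.
Round 4: A 20, B 29. B has a majority (≥25).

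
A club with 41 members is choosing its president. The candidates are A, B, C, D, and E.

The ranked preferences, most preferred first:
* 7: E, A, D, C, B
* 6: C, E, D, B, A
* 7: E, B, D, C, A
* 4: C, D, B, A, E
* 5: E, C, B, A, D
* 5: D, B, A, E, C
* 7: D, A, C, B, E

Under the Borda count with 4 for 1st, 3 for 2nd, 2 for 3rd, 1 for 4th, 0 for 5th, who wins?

D

A: 7×3 + 6×0 + 7×0 + 4×1 + 5×1 + 5×2 + 7×3 = 61
B: 7×0 + 6×1 + 7×3 + 4×2 + 5×2 + 5×3 + 7×1 = 67
C: 7×1 + 6×4 + 7×1 + 4×4 + 5×3 + 5×0 + 7×2 = 83
D: 7×2 + 6×2 + 7×2 + 4×3 + 5×0 + 5×4 + 7×4 = 100
E: 7×4 + 6×3 + 7×4 + 4×0 + 5×4 + 5×1 + 7×0 = 99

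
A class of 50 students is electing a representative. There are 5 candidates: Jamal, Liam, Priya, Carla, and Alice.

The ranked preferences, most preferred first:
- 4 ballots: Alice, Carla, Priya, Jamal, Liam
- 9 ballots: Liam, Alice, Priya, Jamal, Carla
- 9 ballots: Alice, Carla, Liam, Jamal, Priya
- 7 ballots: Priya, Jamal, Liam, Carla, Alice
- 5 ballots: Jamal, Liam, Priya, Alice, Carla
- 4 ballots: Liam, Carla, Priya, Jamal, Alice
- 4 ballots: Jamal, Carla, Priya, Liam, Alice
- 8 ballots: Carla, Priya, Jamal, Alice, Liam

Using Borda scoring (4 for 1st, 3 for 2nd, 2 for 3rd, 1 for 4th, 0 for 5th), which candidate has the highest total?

Priya

Jamal: 4×1 + 9×1 + 9×1 + 7×3 + 5×4 + 4×1 + 4×4 + 8×2 = 99
Liam: 4×0 + 9×4 + 9×2 + 7×2 + 5×3 + 4×4 + 4×1 + 8×0 = 103
Priya: 4×2 + 9×2 + 9×0 + 7×4 + 5×2 + 4×2 + 4×2 + 8×3 = 104
Carla: 4×3 + 9×0 + 9×3 + 7×1 + 5×0 + 4×3 + 4×3 + 8×4 = 102
Alice: 4×4 + 9×3 + 9×4 + 7×0 + 5×1 + 4×0 + 4×0 + 8×1 = 92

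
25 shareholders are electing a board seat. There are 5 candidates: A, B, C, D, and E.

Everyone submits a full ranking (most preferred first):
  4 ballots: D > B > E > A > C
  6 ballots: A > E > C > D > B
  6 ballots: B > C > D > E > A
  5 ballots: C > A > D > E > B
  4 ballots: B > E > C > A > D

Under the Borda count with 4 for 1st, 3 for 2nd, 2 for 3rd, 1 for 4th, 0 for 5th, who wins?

A: 4×1 + 6×4 + 6×0 + 5×3 + 4×1 = 47
B: 4×3 + 6×0 + 6×4 + 5×0 + 4×4 = 52
C: 4×0 + 6×2 + 6×3 + 5×4 + 4×2 = 58
D: 4×4 + 6×1 + 6×2 + 5×2 + 4×0 = 44
E: 4×2 + 6×3 + 6×1 + 5×1 + 4×3 = 49

C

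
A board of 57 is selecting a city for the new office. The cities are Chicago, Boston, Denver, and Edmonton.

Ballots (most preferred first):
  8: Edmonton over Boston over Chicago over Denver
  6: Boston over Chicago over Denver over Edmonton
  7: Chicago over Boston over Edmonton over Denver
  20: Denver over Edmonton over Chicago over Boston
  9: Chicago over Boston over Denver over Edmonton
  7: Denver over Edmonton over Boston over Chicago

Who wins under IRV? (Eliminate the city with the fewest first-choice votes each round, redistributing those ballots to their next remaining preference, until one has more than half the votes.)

Round 1: Chicago 16, Boston 6, Denver 27, Edmonton 8. Boston eliminated.
Round 2: Chicago 22, Denver 27, Edmonton 8. Edmonton eliminated.
Round 3: Chicago 30, Denver 27. Chicago has a majority (≥29).

Chicago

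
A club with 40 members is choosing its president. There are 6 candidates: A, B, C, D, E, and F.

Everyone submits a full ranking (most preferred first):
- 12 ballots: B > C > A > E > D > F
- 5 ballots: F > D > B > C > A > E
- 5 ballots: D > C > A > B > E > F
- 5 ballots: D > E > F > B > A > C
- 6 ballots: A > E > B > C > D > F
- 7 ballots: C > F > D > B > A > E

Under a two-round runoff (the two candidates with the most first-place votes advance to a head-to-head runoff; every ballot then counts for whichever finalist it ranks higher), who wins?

D

Round 1 first-place votes: A 6, B 12, C 7, D 10, E 0, F 5. B and D advance.
Runoff: B is ranked above D on 18 ballots, D above B on 22.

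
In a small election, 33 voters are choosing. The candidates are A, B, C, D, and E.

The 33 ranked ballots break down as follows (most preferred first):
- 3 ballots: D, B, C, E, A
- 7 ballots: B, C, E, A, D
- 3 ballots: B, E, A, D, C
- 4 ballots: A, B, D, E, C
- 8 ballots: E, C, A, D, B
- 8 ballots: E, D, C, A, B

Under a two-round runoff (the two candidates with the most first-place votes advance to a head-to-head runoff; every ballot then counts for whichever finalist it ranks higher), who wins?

B

Round 1 first-place votes: A 4, B 10, C 0, D 3, E 16. E and B advance.
Runoff: E is ranked above B on 16 ballots, B above E on 17.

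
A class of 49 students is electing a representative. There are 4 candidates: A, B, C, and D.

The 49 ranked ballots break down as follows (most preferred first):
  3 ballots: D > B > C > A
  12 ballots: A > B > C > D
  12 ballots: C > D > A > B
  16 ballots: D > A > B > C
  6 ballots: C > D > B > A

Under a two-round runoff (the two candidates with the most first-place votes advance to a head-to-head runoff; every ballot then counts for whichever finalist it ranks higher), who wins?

C

Round 1 first-place votes: A 12, B 0, C 18, D 19. D and C advance.
Runoff: D is ranked above C on 19 ballots, C above D on 30.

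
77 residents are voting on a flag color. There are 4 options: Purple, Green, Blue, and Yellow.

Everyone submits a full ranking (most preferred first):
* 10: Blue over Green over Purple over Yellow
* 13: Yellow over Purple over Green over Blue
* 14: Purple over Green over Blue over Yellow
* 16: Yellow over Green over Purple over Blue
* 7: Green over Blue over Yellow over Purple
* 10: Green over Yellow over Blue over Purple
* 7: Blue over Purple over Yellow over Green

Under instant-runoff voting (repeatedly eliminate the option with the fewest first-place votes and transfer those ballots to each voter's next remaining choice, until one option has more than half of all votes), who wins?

Green

Round 1: Purple 14, Green 17, Blue 17, Yellow 29. Purple eliminated.
Round 2: Green 31, Blue 17, Yellow 29. Blue eliminated.
Round 3: Green 41, Yellow 36. Green has a majority (≥39).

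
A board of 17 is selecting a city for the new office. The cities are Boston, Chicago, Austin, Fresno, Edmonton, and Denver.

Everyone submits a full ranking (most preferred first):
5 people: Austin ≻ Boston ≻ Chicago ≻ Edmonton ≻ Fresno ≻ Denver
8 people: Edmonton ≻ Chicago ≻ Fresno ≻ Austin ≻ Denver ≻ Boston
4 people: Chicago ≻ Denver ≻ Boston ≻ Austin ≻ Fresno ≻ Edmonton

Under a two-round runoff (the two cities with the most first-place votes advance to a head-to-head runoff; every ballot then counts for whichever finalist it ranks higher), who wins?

Round 1 first-place votes: Boston 0, Chicago 4, Austin 5, Fresno 0, Edmonton 8, Denver 0. Edmonton and Austin advance.
Runoff: Edmonton is ranked above Austin on 8 ballots, Austin above Edmonton on 9.

Austin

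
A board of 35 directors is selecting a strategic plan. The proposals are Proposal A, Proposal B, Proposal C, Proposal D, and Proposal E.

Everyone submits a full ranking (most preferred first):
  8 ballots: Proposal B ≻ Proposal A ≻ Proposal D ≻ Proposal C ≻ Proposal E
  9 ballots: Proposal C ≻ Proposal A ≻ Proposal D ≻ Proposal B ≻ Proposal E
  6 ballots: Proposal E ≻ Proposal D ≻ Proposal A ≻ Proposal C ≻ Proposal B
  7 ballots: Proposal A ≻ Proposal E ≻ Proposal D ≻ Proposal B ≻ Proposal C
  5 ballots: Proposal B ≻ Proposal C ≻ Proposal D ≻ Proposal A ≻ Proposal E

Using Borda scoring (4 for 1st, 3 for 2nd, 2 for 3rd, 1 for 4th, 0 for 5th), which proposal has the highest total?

Proposal A: 8×3 + 9×3 + 6×2 + 7×4 + 5×1 = 96
Proposal B: 8×4 + 9×1 + 6×0 + 7×1 + 5×4 = 68
Proposal C: 8×1 + 9×4 + 6×1 + 7×0 + 5×3 = 65
Proposal D: 8×2 + 9×2 + 6×3 + 7×2 + 5×2 = 76
Proposal E: 8×0 + 9×0 + 6×4 + 7×3 + 5×0 = 45

Proposal A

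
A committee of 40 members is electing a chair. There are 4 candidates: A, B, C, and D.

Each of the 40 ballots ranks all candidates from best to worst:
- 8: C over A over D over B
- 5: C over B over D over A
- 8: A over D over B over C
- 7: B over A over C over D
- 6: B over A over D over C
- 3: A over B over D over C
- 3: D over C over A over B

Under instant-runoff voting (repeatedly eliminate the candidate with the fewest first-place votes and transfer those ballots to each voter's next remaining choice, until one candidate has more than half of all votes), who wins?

Round 1: A 11, B 13, C 13, D 3. D eliminated.
Round 2: A 11, B 13, C 16. A eliminated.
Round 3: B 24, C 16. B has a majority (≥21).

B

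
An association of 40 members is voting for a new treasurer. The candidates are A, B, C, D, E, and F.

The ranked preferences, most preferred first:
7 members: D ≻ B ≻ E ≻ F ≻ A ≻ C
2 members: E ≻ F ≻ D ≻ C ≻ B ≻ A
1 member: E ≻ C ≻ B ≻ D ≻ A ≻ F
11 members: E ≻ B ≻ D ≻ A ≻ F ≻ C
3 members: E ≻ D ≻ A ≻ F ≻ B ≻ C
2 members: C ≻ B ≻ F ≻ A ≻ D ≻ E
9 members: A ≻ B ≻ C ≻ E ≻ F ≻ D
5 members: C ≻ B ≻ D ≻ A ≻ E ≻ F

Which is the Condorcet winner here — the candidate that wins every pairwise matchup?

B

B vs A: 28–12
B vs C: 30–10
B vs D: 28–12
B vs E: 23–17
B vs F: 35–5
B beats every other candidate.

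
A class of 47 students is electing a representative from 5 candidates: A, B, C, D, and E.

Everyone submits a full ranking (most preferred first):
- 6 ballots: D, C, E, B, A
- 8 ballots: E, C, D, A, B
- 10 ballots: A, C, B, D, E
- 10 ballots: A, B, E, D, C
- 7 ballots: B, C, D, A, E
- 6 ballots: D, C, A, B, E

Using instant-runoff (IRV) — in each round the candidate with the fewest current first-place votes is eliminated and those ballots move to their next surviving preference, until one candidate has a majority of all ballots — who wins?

D

Round 1: A 20, B 7, C 0, D 12, E 8. C eliminated.
Round 2: A 20, B 7, D 12, E 8. B eliminated.
Round 3: A 20, D 19, E 8. E eliminated.
Round 4: A 20, D 27. D has a majority (≥24).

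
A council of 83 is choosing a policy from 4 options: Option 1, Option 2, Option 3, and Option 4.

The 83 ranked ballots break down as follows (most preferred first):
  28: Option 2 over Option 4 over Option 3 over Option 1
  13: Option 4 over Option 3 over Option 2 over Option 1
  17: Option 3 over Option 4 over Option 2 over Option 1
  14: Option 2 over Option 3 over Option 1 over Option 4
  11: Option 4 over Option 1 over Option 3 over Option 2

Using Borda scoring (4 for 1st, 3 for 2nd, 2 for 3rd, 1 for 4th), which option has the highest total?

Option 4

Option 1: 28×1 + 13×1 + 17×1 + 14×2 + 11×3 = 119
Option 2: 28×4 + 13×2 + 17×2 + 14×4 + 11×1 = 239
Option 3: 28×2 + 13×3 + 17×4 + 14×3 + 11×2 = 227
Option 4: 28×3 + 13×4 + 17×3 + 14×1 + 11×4 = 245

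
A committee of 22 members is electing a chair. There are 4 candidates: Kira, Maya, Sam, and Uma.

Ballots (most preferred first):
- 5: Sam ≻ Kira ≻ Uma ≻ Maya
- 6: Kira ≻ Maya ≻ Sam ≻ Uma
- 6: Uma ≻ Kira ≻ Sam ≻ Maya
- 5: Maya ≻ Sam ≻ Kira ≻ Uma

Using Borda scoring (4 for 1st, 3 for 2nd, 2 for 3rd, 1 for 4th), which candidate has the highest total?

Kira: 5×3 + 6×4 + 6×3 + 5×2 = 67
Maya: 5×1 + 6×3 + 6×1 + 5×4 = 49
Sam: 5×4 + 6×2 + 6×2 + 5×3 = 59
Uma: 5×2 + 6×1 + 6×4 + 5×1 = 45

Kira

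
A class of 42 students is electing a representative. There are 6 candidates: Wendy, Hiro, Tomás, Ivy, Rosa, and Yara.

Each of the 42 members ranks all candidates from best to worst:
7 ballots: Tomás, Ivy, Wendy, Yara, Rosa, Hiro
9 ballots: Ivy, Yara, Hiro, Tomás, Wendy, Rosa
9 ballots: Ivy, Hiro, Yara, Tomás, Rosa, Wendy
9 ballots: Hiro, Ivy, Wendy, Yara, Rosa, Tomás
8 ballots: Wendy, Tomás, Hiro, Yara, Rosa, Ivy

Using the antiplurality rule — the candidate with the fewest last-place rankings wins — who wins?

Last-place votes: Wendy 9, Hiro 7, Tomás 9, Ivy 8, Rosa 9, Yara 0.

Yara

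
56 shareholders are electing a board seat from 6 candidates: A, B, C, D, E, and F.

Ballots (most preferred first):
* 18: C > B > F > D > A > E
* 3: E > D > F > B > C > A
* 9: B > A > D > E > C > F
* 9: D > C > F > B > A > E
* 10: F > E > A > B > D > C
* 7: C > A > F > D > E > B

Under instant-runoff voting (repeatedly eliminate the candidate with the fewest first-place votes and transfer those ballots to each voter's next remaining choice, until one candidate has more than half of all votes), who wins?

D

Round 1: A 0, B 9, C 25, D 9, E 3, F 10. A eliminated.
Round 2: B 9, C 25, D 9, E 3, F 10. E eliminated.
Round 3: B 9, C 25, D 12, F 10. B eliminated.
Round 4: C 25, D 21, F 10. F eliminated.
Round 5: C 25, D 31. D has a majority (≥29).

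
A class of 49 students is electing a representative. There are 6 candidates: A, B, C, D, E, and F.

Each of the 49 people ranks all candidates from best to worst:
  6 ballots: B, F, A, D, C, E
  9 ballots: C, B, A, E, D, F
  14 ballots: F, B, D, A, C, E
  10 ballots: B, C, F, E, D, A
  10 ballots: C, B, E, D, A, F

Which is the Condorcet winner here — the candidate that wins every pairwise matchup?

B

B vs A: 49–0
B vs C: 30–19
B vs D: 49–0
B vs E: 49–0
B vs F: 35–14
B beats every other candidate.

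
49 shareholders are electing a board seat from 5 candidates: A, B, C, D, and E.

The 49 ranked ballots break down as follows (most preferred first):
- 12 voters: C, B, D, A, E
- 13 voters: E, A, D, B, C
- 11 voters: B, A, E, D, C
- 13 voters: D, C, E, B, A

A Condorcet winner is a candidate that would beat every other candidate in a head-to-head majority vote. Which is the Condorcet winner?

D vs A: 25–24
D vs B: 26–23
D vs C: 37–12
D vs E: 25–24
D beats every other candidate.

D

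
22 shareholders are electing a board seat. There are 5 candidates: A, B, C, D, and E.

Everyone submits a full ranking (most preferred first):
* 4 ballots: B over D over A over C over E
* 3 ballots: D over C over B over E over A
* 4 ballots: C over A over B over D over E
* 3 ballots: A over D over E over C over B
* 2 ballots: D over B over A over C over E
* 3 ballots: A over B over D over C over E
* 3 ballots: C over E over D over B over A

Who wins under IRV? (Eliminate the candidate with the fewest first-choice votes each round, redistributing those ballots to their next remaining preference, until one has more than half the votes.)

D

Round 1: A 6, B 4, C 7, D 5, E 0. E eliminated.
Round 2: A 6, B 4, C 7, D 5. B eliminated.
Round 3: A 6, C 7, D 9. A eliminated.
Round 4: C 7, D 15. D has a majority (≥12).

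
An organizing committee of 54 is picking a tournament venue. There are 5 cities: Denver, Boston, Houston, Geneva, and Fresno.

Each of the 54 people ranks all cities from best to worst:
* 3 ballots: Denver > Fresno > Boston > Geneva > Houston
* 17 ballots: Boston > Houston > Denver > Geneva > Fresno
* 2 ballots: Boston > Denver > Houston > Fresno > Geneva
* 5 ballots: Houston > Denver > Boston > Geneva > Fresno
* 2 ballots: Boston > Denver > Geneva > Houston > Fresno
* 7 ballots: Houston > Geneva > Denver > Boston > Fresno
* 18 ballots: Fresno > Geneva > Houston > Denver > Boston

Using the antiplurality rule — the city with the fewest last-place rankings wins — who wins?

Denver

Last-place votes: Denver 0, Boston 18, Houston 3, Geneva 2, Fresno 31.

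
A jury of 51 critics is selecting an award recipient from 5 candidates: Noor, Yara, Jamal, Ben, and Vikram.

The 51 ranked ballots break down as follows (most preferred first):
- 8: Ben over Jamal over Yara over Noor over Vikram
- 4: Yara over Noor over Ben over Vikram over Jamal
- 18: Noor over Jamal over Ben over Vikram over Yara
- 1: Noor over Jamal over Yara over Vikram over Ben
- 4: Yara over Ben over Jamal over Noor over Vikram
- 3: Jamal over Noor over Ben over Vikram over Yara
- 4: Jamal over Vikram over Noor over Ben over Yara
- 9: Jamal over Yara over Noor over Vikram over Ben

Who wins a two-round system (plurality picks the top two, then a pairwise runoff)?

Jamal

Round 1 first-place votes: Noor 19, Yara 8, Jamal 16, Ben 8, Vikram 0. Noor and Jamal advance.
Runoff: Noor is ranked above Jamal on 23 ballots, Jamal above Noor on 28.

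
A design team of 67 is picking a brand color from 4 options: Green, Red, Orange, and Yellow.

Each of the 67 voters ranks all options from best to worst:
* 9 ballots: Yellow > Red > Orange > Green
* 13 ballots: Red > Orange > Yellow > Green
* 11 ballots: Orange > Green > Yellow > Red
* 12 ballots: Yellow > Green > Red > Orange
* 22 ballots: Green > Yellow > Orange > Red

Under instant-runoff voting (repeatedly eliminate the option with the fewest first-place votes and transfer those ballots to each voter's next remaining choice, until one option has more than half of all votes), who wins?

Yellow

Round 1: Green 22, Red 13, Orange 11, Yellow 21. Orange eliminated.
Round 2: Green 33, Red 13, Yellow 21. Red eliminated.
Round 3: Green 33, Yellow 34. Yellow has a majority (≥34).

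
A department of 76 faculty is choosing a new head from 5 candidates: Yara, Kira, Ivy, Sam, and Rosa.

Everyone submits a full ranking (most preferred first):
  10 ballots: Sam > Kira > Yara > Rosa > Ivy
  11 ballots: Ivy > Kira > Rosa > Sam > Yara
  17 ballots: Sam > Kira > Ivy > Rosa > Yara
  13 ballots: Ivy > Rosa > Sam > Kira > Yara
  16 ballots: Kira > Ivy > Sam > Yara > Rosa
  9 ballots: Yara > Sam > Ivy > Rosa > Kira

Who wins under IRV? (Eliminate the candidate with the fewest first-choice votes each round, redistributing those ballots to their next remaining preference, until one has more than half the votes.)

Round 1: Yara 9, Kira 16, Ivy 24, Sam 27, Rosa 0. Rosa eliminated.
Round 2: Yara 9, Kira 16, Ivy 24, Sam 27. Yara eliminated.
Round 3: Kira 16, Ivy 24, Sam 36. Kira eliminated.
Round 4: Ivy 40, Sam 36. Ivy has a majority (≥39).

Ivy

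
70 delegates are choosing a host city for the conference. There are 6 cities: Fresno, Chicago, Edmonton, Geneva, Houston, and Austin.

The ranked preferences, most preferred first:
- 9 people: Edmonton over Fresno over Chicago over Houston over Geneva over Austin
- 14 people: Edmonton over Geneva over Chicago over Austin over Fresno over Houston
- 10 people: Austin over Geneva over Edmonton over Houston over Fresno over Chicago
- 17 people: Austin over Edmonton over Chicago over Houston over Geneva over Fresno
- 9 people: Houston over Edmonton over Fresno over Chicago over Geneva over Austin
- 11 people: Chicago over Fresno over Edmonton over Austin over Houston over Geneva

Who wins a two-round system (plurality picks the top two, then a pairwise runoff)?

Edmonton

Round 1 first-place votes: Fresno 0, Chicago 11, Edmonton 23, Geneva 0, Houston 9, Austin 27. Austin and Edmonton advance.
Runoff: Austin is ranked above Edmonton on 27 ballots, Edmonton above Austin on 43.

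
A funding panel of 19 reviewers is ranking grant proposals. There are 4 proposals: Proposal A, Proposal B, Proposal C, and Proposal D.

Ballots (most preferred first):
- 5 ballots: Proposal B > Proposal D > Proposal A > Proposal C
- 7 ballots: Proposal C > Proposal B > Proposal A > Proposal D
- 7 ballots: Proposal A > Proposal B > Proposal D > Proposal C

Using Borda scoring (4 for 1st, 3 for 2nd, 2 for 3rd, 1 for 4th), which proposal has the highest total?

Proposal B

Proposal A: 5×2 + 7×2 + 7×4 = 52
Proposal B: 5×4 + 7×3 + 7×3 = 62
Proposal C: 5×1 + 7×4 + 7×1 = 40
Proposal D: 5×3 + 7×1 + 7×2 = 36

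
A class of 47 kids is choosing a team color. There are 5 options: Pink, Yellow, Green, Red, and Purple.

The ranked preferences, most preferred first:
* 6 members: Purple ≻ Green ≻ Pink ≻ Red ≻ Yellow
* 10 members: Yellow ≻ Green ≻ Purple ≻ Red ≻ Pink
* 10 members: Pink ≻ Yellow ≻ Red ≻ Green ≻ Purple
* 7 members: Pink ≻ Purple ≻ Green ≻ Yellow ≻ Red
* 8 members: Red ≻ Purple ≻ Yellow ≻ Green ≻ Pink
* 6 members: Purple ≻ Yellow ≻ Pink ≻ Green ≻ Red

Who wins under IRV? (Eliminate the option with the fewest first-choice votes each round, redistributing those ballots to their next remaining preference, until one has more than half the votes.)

Round 1: Pink 17, Yellow 10, Green 0, Red 8, Purple 12. Green eliminated.
Round 2: Pink 17, Yellow 10, Red 8, Purple 12. Red eliminated.
Round 3: Pink 17, Yellow 10, Purple 20. Yellow eliminated.
Round 4: Pink 17, Purple 30. Purple has a majority (≥24).

Purple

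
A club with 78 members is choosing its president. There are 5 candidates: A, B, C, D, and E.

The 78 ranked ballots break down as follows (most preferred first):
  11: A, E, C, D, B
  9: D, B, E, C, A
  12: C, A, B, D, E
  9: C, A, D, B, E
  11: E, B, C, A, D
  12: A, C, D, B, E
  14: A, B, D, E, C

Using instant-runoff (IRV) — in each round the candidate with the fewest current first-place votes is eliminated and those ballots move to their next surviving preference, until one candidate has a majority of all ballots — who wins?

C

Round 1: A 37, B 0, C 21, D 9, E 11. B eliminated.
Round 2: A 37, C 21, D 9, E 11. D eliminated.
Round 3: A 37, C 21, E 20. E eliminated.
Round 4: A 37, C 41. C has a majority (≥40).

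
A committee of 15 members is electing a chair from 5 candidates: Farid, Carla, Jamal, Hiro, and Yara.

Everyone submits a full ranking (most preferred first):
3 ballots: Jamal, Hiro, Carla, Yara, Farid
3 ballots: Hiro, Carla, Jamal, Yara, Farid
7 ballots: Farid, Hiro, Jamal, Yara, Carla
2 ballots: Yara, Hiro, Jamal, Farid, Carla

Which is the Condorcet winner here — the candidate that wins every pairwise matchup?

Hiro vs Farid: 8–7
Hiro vs Carla: 15–0
Hiro vs Jamal: 12–3
Hiro vs Yara: 13–2
Hiro beats every other candidate.

Hiro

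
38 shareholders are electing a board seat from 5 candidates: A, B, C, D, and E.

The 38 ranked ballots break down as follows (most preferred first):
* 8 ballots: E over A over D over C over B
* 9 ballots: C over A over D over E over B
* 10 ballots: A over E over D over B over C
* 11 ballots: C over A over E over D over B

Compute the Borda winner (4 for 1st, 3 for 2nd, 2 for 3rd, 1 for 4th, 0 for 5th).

A

A: 8×3 + 9×3 + 10×4 + 11×3 = 124
B: 8×0 + 9×0 + 10×1 + 11×0 = 10
C: 8×1 + 9×4 + 10×0 + 11×4 = 88
D: 8×2 + 9×2 + 10×2 + 11×1 = 65
E: 8×4 + 9×1 + 10×3 + 11×2 = 93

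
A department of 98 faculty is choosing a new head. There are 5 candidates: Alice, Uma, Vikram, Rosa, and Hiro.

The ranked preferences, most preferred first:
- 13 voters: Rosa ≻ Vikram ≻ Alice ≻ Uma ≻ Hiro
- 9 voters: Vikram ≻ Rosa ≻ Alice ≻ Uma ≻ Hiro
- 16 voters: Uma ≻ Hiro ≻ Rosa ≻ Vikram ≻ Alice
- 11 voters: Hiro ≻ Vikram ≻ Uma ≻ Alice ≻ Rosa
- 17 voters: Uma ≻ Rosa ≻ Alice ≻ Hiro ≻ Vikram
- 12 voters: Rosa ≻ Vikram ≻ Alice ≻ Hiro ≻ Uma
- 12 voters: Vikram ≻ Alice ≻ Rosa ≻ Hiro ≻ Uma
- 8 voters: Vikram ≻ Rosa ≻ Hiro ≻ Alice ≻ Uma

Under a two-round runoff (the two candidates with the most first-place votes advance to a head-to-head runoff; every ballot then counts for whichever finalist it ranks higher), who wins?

Vikram

Round 1 first-place votes: Alice 0, Uma 33, Vikram 29, Rosa 25, Hiro 11. Uma and Vikram advance.
Runoff: Uma is ranked above Vikram on 33 ballots, Vikram above Uma on 65.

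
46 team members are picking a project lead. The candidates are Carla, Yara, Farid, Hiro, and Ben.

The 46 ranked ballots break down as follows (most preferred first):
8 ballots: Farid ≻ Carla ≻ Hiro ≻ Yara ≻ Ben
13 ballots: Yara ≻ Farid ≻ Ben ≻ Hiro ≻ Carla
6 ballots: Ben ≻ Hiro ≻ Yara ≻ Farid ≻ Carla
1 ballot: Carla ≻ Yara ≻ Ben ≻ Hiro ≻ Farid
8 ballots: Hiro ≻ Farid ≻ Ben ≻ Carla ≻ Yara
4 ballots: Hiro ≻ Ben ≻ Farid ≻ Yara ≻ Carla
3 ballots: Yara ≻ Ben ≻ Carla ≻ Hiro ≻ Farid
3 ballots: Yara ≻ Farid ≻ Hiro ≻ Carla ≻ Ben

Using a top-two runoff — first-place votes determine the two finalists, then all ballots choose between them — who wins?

Hiro

Round 1 first-place votes: Carla 1, Yara 19, Farid 8, Hiro 12, Ben 6. Yara and Hiro advance.
Runoff: Yara is ranked above Hiro on 20 ballots, Hiro above Yara on 26.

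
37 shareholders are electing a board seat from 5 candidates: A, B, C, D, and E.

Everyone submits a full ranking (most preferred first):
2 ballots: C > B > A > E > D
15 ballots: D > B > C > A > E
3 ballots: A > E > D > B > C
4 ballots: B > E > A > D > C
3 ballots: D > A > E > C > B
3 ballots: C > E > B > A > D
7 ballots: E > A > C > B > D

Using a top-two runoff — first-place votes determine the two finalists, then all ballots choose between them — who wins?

E

Round 1 first-place votes: A 3, B 4, C 5, D 18, E 7. D and E advance.
Runoff: D is ranked above E on 18 ballots, E above D on 19.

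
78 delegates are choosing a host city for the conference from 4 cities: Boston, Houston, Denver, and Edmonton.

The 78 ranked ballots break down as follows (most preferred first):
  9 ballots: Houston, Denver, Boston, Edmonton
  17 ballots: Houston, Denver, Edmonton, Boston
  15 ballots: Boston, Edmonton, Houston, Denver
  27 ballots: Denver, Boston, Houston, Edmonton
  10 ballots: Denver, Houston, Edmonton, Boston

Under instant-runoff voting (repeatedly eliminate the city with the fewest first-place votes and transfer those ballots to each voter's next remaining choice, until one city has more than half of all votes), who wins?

Round 1: Boston 15, Houston 26, Denver 37, Edmonton 0. Edmonton eliminated.
Round 2: Boston 15, Houston 26, Denver 37. Boston eliminated.
Round 3: Houston 41, Denver 37. Houston has a majority (≥40).

Houston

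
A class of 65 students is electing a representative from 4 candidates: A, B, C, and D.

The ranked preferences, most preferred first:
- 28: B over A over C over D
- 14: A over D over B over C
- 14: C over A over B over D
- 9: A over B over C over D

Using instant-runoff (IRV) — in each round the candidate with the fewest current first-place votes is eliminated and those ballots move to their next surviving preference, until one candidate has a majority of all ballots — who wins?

Round 1: A 23, B 28, C 14, D 0. D eliminated.
Round 2: A 23, B 28, C 14. C eliminated.
Round 3: A 37, B 28. A has a majority (≥33).

A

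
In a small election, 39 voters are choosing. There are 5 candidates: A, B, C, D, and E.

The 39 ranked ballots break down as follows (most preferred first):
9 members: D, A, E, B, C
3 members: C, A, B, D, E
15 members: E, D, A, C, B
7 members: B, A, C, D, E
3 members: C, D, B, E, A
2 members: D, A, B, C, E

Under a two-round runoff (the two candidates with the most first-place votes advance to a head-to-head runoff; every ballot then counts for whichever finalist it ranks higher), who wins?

Round 1 first-place votes: A 0, B 7, C 6, D 11, E 15. E and D advance.
Runoff: E is ranked above D on 15 ballots, D above E on 24.

D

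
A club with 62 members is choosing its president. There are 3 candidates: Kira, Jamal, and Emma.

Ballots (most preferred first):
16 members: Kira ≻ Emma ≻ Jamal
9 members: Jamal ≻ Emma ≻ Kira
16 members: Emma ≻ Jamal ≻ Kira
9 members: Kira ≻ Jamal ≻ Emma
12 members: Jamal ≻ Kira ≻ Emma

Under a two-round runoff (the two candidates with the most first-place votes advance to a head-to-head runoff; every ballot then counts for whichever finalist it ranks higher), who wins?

Jamal

Round 1 first-place votes: Kira 25, Jamal 21, Emma 16. Kira and Jamal advance.
Runoff: Kira is ranked above Jamal on 25 ballots, Jamal above Kira on 37.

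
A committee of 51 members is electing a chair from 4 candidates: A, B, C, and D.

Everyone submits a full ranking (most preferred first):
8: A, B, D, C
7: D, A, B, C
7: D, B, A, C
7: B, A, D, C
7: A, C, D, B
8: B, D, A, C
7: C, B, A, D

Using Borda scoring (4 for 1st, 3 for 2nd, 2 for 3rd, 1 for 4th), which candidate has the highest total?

B

A: 8×4 + 7×3 + 7×2 + 7×3 + 7×4 + 8×2 + 7×2 = 146
B: 8×3 + 7×2 + 7×3 + 7×4 + 7×1 + 8×4 + 7×3 = 147
C: 8×1 + 7×1 + 7×1 + 7×1 + 7×3 + 8×1 + 7×4 = 86
D: 8×2 + 7×4 + 7×4 + 7×2 + 7×2 + 8×3 + 7×1 = 131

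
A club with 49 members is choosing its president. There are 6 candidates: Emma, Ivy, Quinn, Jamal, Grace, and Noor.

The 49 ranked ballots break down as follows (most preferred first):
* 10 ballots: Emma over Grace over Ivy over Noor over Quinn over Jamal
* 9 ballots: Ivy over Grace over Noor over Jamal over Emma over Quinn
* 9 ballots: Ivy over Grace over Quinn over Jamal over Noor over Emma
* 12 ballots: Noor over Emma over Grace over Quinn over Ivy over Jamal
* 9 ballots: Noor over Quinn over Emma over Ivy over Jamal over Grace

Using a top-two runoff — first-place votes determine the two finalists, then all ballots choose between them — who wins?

Round 1 first-place votes: Emma 10, Ivy 18, Quinn 0, Jamal 0, Grace 0, Noor 21. Noor and Ivy advance.
Runoff: Noor is ranked above Ivy on 21 ballots, Ivy above Noor on 28.

Ivy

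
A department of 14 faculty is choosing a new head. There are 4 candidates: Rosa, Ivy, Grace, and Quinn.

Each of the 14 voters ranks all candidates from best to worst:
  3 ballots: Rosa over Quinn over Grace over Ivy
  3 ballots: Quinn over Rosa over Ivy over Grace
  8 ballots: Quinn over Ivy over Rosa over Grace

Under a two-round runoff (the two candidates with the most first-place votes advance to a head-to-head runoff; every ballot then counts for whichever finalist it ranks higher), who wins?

Quinn

Round 1 first-place votes: Rosa 3, Ivy 0, Grace 0, Quinn 11. Quinn and Rosa advance.
Runoff: Quinn is ranked above Rosa on 11 ballots, Rosa above Quinn on 3.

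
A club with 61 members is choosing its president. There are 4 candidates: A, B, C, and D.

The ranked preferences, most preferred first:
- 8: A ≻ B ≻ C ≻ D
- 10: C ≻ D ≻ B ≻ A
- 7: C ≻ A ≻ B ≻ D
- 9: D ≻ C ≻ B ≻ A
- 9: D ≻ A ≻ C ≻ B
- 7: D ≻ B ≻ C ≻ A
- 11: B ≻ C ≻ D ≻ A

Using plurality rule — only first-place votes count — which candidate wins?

D

First-place votes: A 8, B 11, C 17, D 25.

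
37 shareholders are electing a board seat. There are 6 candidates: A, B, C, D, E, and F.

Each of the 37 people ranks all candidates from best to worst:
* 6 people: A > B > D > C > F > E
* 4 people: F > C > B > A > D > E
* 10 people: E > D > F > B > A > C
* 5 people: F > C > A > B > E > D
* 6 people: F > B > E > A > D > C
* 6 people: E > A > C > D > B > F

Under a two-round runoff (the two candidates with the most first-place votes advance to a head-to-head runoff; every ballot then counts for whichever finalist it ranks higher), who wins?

Round 1 first-place votes: A 6, B 0, C 0, D 0, E 16, F 15. E and F advance.
Runoff: E is ranked above F on 16 ballots, F above E on 21.

F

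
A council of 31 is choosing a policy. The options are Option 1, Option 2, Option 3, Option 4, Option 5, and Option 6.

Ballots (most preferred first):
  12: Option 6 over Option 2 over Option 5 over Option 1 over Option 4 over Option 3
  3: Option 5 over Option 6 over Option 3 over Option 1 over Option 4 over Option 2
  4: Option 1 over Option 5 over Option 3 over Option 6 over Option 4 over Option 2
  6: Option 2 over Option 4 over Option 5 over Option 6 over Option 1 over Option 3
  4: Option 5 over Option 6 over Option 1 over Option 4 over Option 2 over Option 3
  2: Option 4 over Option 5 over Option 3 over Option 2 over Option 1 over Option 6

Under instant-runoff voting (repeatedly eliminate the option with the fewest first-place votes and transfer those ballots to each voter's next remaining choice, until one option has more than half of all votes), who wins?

Round 1: Option 1 4, Option 2 6, Option 3 0, Option 4 2, Option 5 7, Option 6 12. Option 3 eliminated.
Round 2: Option 1 4, Option 2 6, Option 4 2, Option 5 7, Option 6 12. Option 4 eliminated.
Round 3: Option 1 4, Option 2 6, Option 5 9, Option 6 12. Option 1 eliminated.
Round 4: Option 2 6, Option 5 13, Option 6 12. Option 2 eliminated.
Round 5: Option 5 19, Option 6 12. Option 5 has a majority (≥16).

Option 5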